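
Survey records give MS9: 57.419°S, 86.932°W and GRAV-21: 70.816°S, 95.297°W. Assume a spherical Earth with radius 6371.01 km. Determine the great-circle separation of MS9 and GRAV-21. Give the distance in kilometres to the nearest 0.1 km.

Δφ = -13.3970°,  Δλ = -8.3650°
a = sin²(Δφ/2) + cos φ₁ cos φ₂ sin²(Δλ/2) = 0.014547
c = 2·arcsin(√a) = 0.241813 rad = 13.8548°
d = R·c = 6371.01 × 0.241813 = 1540.6 km

1540.6 km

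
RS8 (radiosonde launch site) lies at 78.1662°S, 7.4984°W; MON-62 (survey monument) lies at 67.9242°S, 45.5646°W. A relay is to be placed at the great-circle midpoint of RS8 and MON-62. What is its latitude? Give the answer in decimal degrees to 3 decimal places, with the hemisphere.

Bx = cos φ₂ cos Δλ = 0.295893,  By = cos φ₂ sin Δλ = -0.231728
φₘ = atan2(sin φ₁ + sin φ₂, √((cos φ₁ + Bx)² + By²)) = -73.84479°
λₘ = λ₁ + atan2(By, cos φ₁ + Bx) = -32.32186°

73.845°S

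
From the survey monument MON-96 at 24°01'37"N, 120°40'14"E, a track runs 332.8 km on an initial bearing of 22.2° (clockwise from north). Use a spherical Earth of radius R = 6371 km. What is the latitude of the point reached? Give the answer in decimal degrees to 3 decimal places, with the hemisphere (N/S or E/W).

MON-96: φ = +24.02694°, λ = +120.67056°
δ = d/R = 332.8/6371 = 0.052237 rad
φ₂ = arcsin(sin φ₁ cos δ + cos φ₁ sin δ cos θ)
   = arcsin(0.40717·0.99864 + 0.91335·0.05221·0.92587) = 26.79275°
λ₂ = λ₁ + atan2(sin θ sin δ cos φ₁, cos δ − sin φ₁ sin φ₂) = 121.93694°

26.793°N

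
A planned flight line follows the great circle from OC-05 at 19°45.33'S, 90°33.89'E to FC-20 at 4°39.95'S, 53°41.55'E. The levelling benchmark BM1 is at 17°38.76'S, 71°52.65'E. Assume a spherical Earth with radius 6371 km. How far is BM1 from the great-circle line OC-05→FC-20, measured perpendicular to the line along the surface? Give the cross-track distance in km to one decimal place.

477.5 km

OC-05: φ = -19.75550°, λ = +90.56483°
FC-20: φ = -4.66583°, λ = +53.69250°
BM1: φ = -17.64600°, λ = +71.87750°
δ₁₃ = central angle OC-05→BM1 = 0.310958 rad  (haversine)
θ₁₃ = bearing OC-05→BM1 = 273.716°,  θ₁₂ = bearing OC-05→FC-20 = 287.881°
dₓₜ = R·arcsin(sin δ₁₃ · sin(θ₁₃ − θ₁₂)) = 6371·arcsin(0.30597·sin(-14.165°)) = -477.491 km
|dₓₜ| = 477.491 km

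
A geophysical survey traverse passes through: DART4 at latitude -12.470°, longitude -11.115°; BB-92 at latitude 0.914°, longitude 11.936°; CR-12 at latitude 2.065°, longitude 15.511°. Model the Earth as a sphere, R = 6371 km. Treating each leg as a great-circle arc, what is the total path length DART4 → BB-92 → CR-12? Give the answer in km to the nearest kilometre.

3365 km

DART4→BB-92: c = 0.462610 rad, d = 2947.29 km
BB-92→CR-12: c = 0.065529 rad, d = 417.48 km
Total = 2947.29 + 417.48 = 3364.77 km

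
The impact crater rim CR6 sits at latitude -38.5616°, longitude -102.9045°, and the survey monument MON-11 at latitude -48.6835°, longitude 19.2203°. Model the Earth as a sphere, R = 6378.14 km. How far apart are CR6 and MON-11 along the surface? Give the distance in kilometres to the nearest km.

8776 km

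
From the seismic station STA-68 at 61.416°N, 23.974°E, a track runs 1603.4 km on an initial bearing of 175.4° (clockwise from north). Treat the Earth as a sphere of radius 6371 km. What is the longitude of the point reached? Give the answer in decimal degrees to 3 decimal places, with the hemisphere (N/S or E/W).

25.653°E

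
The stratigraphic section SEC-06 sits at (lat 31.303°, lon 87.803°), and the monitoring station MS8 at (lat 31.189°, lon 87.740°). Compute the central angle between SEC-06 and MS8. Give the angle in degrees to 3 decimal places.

Δφ = -0.1140°,  Δλ = -0.0630°
a = sin²(Δφ/2) + cos φ₁ cos φ₂ sin²(Δλ/2) = 0.000001
c = 2·arcsin(√a) = 0.002201 rad = 0.1261°

0.126°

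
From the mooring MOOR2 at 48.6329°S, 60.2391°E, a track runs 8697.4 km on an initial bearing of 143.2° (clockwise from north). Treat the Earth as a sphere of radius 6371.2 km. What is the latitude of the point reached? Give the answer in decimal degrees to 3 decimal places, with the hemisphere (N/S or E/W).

δ = d/R = 8697.4/6371.2 = 1.365112 rad
φ₂ = arcsin(sin φ₁ cos δ + cos φ₁ sin δ cos θ)
   = arcsin(-0.75049·0.20424 + 0.66088·0.97892·-0.80073) = -42.16840°
λ₂ = λ₁ + atan2(sin θ sin δ cos φ₁, cos δ − sin φ₁ sin φ₂) = -172.05609°

42.168°S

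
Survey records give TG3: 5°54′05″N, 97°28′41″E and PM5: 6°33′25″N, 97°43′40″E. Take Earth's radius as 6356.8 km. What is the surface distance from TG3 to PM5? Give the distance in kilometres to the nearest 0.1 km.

TG3: φ = +5.90139°, λ = +97.47806°
PM5: φ = +6.55694°, λ = +97.72778°
Δφ = 0.6556°,  Δλ = 0.2497°
a = sin²(Δφ/2) + cos φ₁ cos φ₂ sin²(Δλ/2) = 0.000037
c = 2·arcsin(√a) = 0.012234 rad = 0.7010°
d = R·c = 6356.8 × 0.012234 = 77.8 km

77.8 km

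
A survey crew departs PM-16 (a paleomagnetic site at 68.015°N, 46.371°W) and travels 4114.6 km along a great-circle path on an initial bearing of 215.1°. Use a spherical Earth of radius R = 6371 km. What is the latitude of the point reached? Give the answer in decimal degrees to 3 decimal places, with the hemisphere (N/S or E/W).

33.792°N

δ = d/R = 4114.6/6371 = 0.645833 rad
φ₂ = arcsin(sin φ₁ cos δ + cos φ₁ sin δ cos θ)
   = arcsin(0.92728·0.79860 + 0.37436·0.60186·-0.81815) = 33.79231°
λ₂ = λ₁ + atan2(sin θ sin δ cos φ₁, cos δ − sin φ₁ sin φ₂) = -70.98016°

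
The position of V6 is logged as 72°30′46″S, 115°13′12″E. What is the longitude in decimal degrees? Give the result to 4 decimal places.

115.2200°E

115° + 13′/60 + 12″/3600 = 115 + 0.21667 + 0.00333 = 115.2200°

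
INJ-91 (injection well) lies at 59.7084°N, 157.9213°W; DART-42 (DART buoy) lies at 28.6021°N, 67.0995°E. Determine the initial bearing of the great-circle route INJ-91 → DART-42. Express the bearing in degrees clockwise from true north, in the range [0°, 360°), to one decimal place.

Δλ = -134.9792°
y = sin Δλ · cos φ₂ = -0.621041
x = cos φ₁ sin φ₂ − sin φ₁ cos φ₂ cos Δλ = 0.777329
θ = atan2(y, x) = -38.6228° → 321.3772° (mod 360°)

321.4°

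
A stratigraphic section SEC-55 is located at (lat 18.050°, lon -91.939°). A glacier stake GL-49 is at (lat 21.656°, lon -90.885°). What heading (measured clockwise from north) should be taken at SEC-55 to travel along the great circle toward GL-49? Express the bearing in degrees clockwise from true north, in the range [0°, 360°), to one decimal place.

Δλ = 1.0540°
y = sin Δλ · cos φ₂ = 0.017096
x = cos φ₁ sin φ₂ − sin φ₁ cos φ₂ cos Δλ = 0.062944
θ = atan2(y, x) = 15.1957° → 15.1957° (mod 360°)

15.2°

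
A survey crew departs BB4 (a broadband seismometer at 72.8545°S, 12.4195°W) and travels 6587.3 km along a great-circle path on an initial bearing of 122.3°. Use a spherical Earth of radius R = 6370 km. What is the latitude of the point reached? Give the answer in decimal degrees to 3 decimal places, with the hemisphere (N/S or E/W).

δ = d/R = 6587.3/6370 = 1.034113 rad
φ₂ = arcsin(sin φ₁ cos δ + cos φ₁ sin δ cos θ)
   = arcsin(-0.95556·0.51129 + 0.29480·0.85941·-0.53435) = -38.60488°
λ₂ = λ₁ + atan2(sin θ sin δ cos φ₁, cos δ − sin φ₁ sin φ₂) = 99.21316°

38.605°S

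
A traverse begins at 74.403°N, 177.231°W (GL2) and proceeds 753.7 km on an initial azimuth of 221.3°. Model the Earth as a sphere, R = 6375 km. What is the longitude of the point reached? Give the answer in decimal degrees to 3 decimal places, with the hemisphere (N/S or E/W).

170.310°E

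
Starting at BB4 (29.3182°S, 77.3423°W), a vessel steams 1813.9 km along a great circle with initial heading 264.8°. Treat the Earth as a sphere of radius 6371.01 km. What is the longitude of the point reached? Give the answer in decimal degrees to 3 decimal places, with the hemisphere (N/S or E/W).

96.086°W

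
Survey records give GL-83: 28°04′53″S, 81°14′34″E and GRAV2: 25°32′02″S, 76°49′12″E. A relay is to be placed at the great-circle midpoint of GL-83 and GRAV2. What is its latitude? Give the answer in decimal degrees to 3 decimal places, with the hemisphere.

26.825°S

GL-83: φ = -28.08139°, λ = +81.24278°
GRAV2: φ = -25.53389°, λ = +76.82000°
Bx = cos φ₂ cos Δλ = 0.899644,  By = cos φ₂ sin Δλ = -0.069584
φₘ = atan2(sin φ₁ + sin φ₂, √((cos φ₁ + Bx)² + By²)) = -26.82482°
λₘ = λ₁ + atan2(By, cos φ₁ + Bx) = 79.00653°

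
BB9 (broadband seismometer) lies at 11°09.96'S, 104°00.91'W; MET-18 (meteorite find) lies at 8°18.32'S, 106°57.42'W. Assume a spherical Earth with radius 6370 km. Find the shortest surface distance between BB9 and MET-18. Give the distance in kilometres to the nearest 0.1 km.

452.8 km

BB9: φ = -11.16600°, λ = -104.01517°
MET-18: φ = -8.30533°, λ = -106.95700°
Δφ = 2.8607°,  Δλ = -2.9418°
a = sin²(Δφ/2) + cos φ₁ cos φ₂ sin²(Δλ/2) = 0.001263
c = 2·arcsin(√a) = 0.071085 rad = 4.0729°
d = R·c = 6370 × 0.071085 = 452.8 km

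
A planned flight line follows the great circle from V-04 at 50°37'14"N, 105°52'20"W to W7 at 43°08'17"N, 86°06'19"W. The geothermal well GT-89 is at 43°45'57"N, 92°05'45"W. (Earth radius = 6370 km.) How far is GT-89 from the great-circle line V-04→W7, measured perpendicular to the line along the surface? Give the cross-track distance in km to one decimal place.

V-04: φ = +50.62056°, λ = -105.87222°
W7: φ = +43.13806°, λ = -86.10528°
GT-89: φ = +43.76583°, λ = -92.09583°
δ₁₃ = central angle V-04→GT-89 = 0.201981 rad  (haversine)
θ₁₃ = bearing V-04→GT-89 = 120.991°,  θ₁₂ = bearing V-04→W7 = 111.455°
dₓₜ = R·arcsin(sin δ₁₃ · sin(θ₁₃ − θ₁₂)) = 6370·arcsin(0.20061·sin(9.535°)) = 211.730 km
|dₓₜ| = 211.730 km

211.7 km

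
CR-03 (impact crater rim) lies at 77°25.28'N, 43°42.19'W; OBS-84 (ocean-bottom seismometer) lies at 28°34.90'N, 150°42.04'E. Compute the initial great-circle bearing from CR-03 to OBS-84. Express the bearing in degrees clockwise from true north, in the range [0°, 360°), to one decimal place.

346.8°

CR-03: φ = +77.42133°, λ = -43.70317°
OBS-84: φ = +28.58167°, λ = +150.70067°
Δλ = -165.5962°
y = sin Δλ · cos φ₂ = -0.218440
x = cos φ₁ sin φ₂ − sin φ₁ cos φ₂ cos Δλ = 0.934307
θ = atan2(y, x) = -13.1593° → 346.8407° (mod 360°)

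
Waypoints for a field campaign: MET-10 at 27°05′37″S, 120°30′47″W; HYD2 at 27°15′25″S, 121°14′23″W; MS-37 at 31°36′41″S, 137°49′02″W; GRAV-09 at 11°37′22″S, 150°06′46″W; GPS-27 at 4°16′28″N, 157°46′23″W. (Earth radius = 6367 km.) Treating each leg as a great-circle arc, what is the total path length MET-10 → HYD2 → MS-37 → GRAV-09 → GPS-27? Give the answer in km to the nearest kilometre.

6261 km

MET-10: φ = -27.09361°, λ = -120.51306°
HYD2: φ = -27.25694°, λ = -121.23972°
MS-37: φ = -31.61139°, λ = -137.81722°
GRAV-09: φ = -11.62278°, λ = -150.11278°
GPS-27: φ = +4.27444°, λ = -157.77306°
MET-10→HYD2: c = 0.011637 rad, d = 74.09 km
HYD2→MS-37: c = 0.262878 rad, d = 1673.75 km
MS-37→GRAV-09: c = 0.401114 rad, d = 2553.89 km
GRAV-09→GPS-27: c = 0.307683 rad, d = 1959.02 km
Total = 74.09 + 1673.75 + 2553.89 + 1959.02 = 6260.75 km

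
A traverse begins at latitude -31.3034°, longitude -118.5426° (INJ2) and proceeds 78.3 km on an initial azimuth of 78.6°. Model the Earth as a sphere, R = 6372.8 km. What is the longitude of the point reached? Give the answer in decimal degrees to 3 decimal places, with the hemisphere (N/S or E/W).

δ = d/R = 78.3/6372.8 = 0.012287 rad
φ₂ = arcsin(sin φ₁ cos δ + cos φ₁ sin δ cos θ)
   = arcsin(-0.51957·0.99992 + 0.85443·0.01229·0.19766) = -31.16174°
λ₂ = λ₁ + atan2(sin θ sin δ cos φ₁, cos δ − sin φ₁ sin φ₂) = -117.73615°

117.736°W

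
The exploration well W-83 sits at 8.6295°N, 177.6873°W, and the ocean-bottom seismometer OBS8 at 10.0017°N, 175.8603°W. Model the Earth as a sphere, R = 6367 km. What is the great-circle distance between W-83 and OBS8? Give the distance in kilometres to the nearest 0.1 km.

Δφ = 1.3722°,  Δλ = 1.8270°
a = sin²(Δφ/2) + cos φ₁ cos φ₂ sin²(Δλ/2) = 0.000391
c = 2·arcsin(√a) = 0.039543 rad = 2.2657°
d = R·c = 6367 × 0.039543 = 251.8 km

251.8 km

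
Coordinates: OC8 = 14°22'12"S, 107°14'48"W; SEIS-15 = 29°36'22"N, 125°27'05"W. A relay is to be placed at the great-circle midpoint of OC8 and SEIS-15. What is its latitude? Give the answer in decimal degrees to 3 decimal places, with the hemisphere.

7.714°N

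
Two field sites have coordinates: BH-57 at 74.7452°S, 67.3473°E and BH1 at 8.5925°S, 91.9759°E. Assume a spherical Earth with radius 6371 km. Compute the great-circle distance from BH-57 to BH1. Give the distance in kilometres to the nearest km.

Δφ = 66.1527°,  Δλ = 24.6286°
a = sin²(Δφ/2) + cos φ₁ cos φ₂ sin²(Δλ/2) = 0.309683
c = 2·arcsin(√a) = 1.180315 rad = 67.6271°
d = R·c = 6371 × 1.180315 = 7519.8 km

7520 km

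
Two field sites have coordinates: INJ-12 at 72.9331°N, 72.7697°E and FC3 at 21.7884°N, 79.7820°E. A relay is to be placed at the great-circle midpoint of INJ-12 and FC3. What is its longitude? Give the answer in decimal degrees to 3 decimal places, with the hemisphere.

Bx = cos φ₂ cos Δλ = 0.921615,  By = cos φ₂ sin Δλ = 0.113361
φₘ = atan2(sin φ₁ + sin φ₂, √((cos φ₁ + Bx)² + By²)) = 47.39977°
λₘ = λ₁ + atan2(By, cos φ₁ + Bx) = 78.09958°

78.100°E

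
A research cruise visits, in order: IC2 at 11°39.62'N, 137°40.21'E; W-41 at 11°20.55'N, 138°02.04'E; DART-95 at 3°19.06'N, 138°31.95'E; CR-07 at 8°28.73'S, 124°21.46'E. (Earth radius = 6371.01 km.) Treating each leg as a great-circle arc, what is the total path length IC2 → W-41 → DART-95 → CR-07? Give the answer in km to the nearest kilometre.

IC2: φ = +11.66033°, λ = +137.67017°
W-41: φ = +11.34250°, λ = +138.03400°
DART-95: φ = +3.31767°, λ = +138.53250°
CR-07: φ = -8.47883°, λ = +124.35767°
IC2→W-41: c = 0.008336 rad, d = 53.11 km
W-41→DART-95: c = 0.140325 rad, d = 894.01 km
DART-95→CR-07: c = 0.321330 rad, d = 2047.20 km
Total = 53.11 + 894.01 + 2047.20 = 2994.32 km

2994 km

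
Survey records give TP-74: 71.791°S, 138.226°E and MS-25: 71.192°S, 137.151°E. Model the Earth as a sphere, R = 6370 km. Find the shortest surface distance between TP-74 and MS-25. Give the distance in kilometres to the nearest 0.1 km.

76.6 km

Δφ = 0.5990°,  Δλ = -1.0750°
a = sin²(Δφ/2) + cos φ₁ cos φ₂ sin²(Δλ/2) = 0.000036
c = 2·arcsin(√a) = 0.012032 rad = 0.6894°
d = R·c = 6370 × 0.012032 = 76.6 km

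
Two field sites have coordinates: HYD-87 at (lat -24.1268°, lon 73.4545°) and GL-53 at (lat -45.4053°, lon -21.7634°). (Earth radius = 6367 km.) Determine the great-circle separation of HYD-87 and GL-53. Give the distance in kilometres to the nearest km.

Δφ = -21.2785°,  Δλ = -95.2179°
a = sin²(Δφ/2) + cos φ₁ cos φ₂ sin²(Δλ/2) = 0.383600
c = 2·arcsin(√a) = 1.335841 rad = 76.5380°
d = R·c = 6367 × 1.335841 = 8505.3 km

8505 km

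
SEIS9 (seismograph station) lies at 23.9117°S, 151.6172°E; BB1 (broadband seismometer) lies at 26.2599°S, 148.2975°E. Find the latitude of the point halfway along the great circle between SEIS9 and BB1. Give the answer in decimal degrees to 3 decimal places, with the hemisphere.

Bx = cos φ₂ cos Δλ = 0.895291,  By = cos φ₂ sin Δλ = -0.051931
φₘ = atan2(sin φ₁ + sin φ₂, √((cos φ₁ + Bx)² + By²)) = -25.09503°
λₘ = λ₁ + atan2(By, cos φ₁ + Bx) = 149.97328°

25.095°S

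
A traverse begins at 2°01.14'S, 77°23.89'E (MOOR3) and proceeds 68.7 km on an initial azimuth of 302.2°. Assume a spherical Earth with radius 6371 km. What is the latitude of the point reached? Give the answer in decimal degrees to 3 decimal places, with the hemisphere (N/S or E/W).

MOOR3: φ = -2.01900°, λ = +77.39817°
δ = d/R = 68.7/6371 = 0.010783 rad
φ₂ = arcsin(sin φ₁ cos δ + cos φ₁ sin δ cos θ)
   = arcsin(-0.03523·0.99994 + 0.99938·0.01078·0.53288) = -1.68969°
λ₂ = λ₁ + atan2(sin θ sin δ cos φ₁, cos δ − sin φ₁ sin φ₂) = 76.87514°

1.690°S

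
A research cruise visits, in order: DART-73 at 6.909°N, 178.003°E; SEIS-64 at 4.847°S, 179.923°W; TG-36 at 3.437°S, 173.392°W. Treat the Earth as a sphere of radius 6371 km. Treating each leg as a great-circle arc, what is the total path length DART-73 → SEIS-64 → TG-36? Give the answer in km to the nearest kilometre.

DART-73→SEIS-64: c = 0.208337 rad, d = 1327.32 km
SEIS-64→TG-36: c = 0.116320 rad, d = 741.07 km
Total = 1327.32 + 741.07 = 2068.39 km

2068 km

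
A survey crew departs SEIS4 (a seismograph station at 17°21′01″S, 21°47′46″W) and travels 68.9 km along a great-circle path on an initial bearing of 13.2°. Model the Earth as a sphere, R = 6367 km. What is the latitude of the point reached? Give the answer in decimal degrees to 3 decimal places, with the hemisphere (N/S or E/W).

SEIS4: φ = -17.35028°, λ = -21.79611°
δ = d/R = 68.9/6367 = 0.010821 rad
φ₂ = arcsin(sin φ₁ cos δ + cos φ₁ sin δ cos θ)
   = arcsin(-0.29821·0.99994 + 0.95450·0.01082·0.97358) = -16.74658°
λ₂ = λ₁ + atan2(sin θ sin δ cos φ₁, cos δ − sin φ₁ sin φ₂) = -21.64826°

16.747°S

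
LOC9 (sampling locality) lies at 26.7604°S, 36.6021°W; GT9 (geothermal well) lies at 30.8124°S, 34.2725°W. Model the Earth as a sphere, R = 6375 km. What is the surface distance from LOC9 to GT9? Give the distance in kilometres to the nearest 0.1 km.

504.8 km

Δφ = -4.0520°,  Δλ = 2.3296°
a = sin²(Δφ/2) + cos φ₁ cos φ₂ sin²(Δλ/2) = 0.001567
c = 2·arcsin(√a) = 0.079185 rad = 4.5369°
d = R·c = 6375 × 0.079185 = 504.8 km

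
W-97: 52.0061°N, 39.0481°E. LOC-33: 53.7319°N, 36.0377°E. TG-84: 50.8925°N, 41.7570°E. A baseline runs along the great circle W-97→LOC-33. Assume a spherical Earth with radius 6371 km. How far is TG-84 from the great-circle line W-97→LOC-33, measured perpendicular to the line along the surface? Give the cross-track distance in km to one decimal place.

48.2 km

δ₁₃ = central angle W-97→TG-84 = 0.035294 rad  (haversine)
θ₁₃ = bearing W-97→TG-84 = 122.346°,  θ₁₂ = bearing W-97→LOC-33 = 314.715°
dₓₜ = R·arcsin(sin δ₁₃ · sin(θ₁₃ − θ₁₂)) = 6371·arcsin(0.03529·sin(-192.369°)) = 48.158 km
|dₓₜ| = 48.158 km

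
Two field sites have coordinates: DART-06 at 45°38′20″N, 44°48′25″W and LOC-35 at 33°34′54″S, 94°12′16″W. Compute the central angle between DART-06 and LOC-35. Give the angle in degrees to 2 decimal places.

90.94°

DART-06: φ = +45.63889°, λ = -44.80694°
LOC-35: φ = -33.58167°, λ = -94.20444°
Δφ = -79.2206°,  Δλ = -49.3975°
a = sin²(Δφ/2) + cos φ₁ cos φ₂ sin²(Δλ/2) = 0.508185
c = 2·arcsin(√a) = 1.587167 rad = 90.9380°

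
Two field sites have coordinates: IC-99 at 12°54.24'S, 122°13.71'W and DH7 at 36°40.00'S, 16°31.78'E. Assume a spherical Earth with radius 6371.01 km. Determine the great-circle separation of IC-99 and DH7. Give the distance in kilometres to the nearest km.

13014 km

IC-99: φ = -12.90400°, λ = -122.22850°
DH7: φ = -36.66667°, λ = +16.52967°
Δφ = -23.7627°,  Δλ = 138.7582°
a = sin²(Δφ/2) + cos φ₁ cos φ₂ sin²(Δλ/2) = 0.727278
c = 2·arcsin(√a) = 2.042669 rad = 117.0363°
d = R·c = 6371.01 × 2.042669 = 13013.9 km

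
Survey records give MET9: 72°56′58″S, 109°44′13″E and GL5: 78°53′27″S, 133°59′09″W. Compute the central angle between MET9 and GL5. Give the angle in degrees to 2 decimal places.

MET9: φ = -72.94944°, λ = +109.73694°
GL5: φ = -78.89083°, λ = -133.98583°
Δφ = -5.9414°,  Δλ = 116.2772°
a = sin²(Δφ/2) + cos φ₁ cos φ₂ sin²(Δλ/2) = 0.043440
c = 2·arcsin(√a) = 0.419924 rad = 24.0599°

24.06°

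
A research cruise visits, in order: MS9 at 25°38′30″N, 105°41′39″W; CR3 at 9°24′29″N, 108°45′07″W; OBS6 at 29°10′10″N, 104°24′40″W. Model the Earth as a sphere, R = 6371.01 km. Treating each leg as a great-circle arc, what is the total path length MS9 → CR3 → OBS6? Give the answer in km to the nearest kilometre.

MS9: φ = +25.64167°, λ = -105.69417°
CR3: φ = +9.40806°, λ = -108.75194°
OBS6: φ = +29.16944°, λ = -104.41111°
MS9→CR3: c = 0.287825 rad, d = 1833.74 km
CR3→OBS6: c = 0.352137 rad, d = 2243.47 km
Total = 1833.74 + 2243.47 = 4077.20 km

4077 km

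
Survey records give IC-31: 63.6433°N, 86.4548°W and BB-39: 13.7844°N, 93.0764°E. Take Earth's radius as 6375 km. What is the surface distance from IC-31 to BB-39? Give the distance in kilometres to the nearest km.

11413 km

Δφ = -49.8589°,  Δλ = 179.5312°
a = sin²(Δφ/2) + cos φ₁ cos φ₂ sin²(Δλ/2) = 0.608828
c = 2·arcsin(√a) = 1.790210 rad = 102.5715°
d = R·c = 6375 × 1.790210 = 11412.6 km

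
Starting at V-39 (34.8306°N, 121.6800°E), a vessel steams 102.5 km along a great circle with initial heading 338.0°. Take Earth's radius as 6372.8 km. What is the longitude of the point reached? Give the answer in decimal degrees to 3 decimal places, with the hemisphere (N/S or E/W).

121.255°E

δ = d/R = 102.5/6372.8 = 0.016084 rad
φ₂ = arcsin(sin φ₁ cos δ + cos φ₁ sin δ cos θ)
   = arcsin(0.57115·0.99987 + 0.82084·0.01608·0.92718) = 35.68430°
λ₂ = λ₁ + atan2(sin θ sin δ cos φ₁, cos δ − sin φ₁ sin φ₂) = 121.25500°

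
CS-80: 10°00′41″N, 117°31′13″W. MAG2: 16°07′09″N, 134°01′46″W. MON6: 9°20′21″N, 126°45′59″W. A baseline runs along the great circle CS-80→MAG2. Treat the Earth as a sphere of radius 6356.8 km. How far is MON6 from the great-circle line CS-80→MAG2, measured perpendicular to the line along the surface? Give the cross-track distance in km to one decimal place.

CS-80: φ = +10.01139°, λ = -117.52028°
MAG2: φ = +16.11917°, λ = -134.02944°
MON6: φ = +9.33917°, λ = -126.76639°
δ₁₃ = central angle CS-80→MON6 = 0.159506 rad  (haversine)
θ₁₃ = bearing CS-80→MON6 = 266.570°,  θ₁₂ = bearing CS-80→MAG2 = 292.537°
dₓₜ = R·arcsin(sin δ₁₃ · sin(θ₁₃ − θ₁₂)) = 6356.8·arcsin(0.15883·sin(-25.967°)) = -442.437 km
|dₓₜ| = 442.437 km

442.4 km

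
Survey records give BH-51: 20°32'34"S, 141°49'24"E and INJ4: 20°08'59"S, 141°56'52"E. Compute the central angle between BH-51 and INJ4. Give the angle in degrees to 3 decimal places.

BH-51: φ = -20.54278°, λ = +141.82333°
INJ4: φ = -20.14972°, λ = +141.94778°
Δφ = 0.3931°,  Δλ = 0.1244°
a = sin²(Δφ/2) + cos φ₁ cos φ₂ sin²(Δλ/2) = 0.000013
c = 2·arcsin(√a) = 0.007156 rad = 0.4100°

0.410°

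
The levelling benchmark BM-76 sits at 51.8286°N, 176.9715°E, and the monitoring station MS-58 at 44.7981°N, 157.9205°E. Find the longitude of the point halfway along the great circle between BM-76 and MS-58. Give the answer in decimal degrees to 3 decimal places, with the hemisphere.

166.783°E

Bx = cos φ₂ cos Δλ = 0.670729,  By = cos φ₂ sin Δλ = -0.231618
φₘ = atan2(sin φ₁ + sin φ₂, √((cos φ₁ + Bx)² + By²)) = 48.70621°
λₘ = λ₁ + atan2(By, cos φ₁ + Bx) = 166.78284°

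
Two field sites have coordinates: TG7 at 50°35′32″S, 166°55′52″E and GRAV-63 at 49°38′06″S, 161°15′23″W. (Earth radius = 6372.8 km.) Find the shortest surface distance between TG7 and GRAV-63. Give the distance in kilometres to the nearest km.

TG7: φ = -50.59222°, λ = +166.93111°
GRAV-63: φ = -49.63500°, λ = -161.25639°
Δφ = 0.9572°,  Δλ = 31.8125°
a = sin²(Δφ/2) + cos φ₁ cos φ₂ sin²(Δλ/2) = 0.030952
c = 2·arcsin(√a) = 0.353705 rad = 20.2658°
d = R·c = 6372.8 × 0.353705 = 2254.1 km

2254 km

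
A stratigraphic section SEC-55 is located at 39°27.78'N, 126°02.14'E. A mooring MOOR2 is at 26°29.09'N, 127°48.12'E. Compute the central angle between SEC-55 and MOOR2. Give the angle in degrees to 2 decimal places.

13.06°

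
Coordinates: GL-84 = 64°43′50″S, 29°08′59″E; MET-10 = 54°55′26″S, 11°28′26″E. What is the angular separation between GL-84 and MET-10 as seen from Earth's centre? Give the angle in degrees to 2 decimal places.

GL-84: φ = -64.73056°, λ = +29.14972°
MET-10: φ = -54.92389°, λ = +11.47389°
Δφ = 9.8067°,  Δλ = -17.6758°
a = sin²(Δφ/2) + cos φ₁ cos φ₂ sin²(Δλ/2) = 0.013097
c = 2·arcsin(√a) = 0.229383 rad = 13.1427°

13.14°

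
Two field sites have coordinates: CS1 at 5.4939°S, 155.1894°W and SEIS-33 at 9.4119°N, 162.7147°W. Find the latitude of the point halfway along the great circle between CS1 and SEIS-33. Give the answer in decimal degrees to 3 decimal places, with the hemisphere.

Bx = cos φ₂ cos Δλ = 0.978041,  By = cos φ₂ sin Δλ = -0.129201
φₘ = atan2(sin φ₁ + sin φ₂, √((cos φ₁ + Bx)² + By²)) = 1.96323°
λₘ = λ₁ + atan2(By, cos φ₁ + Bx) = -158.93519°

1.963°N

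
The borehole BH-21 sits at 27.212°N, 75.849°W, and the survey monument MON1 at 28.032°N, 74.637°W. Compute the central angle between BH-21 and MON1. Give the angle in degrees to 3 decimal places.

Δφ = 0.8200°,  Δλ = 1.2120°
a = sin²(Δφ/2) + cos φ₁ cos φ₂ sin²(Δλ/2) = 0.000139
c = 2·arcsin(√a) = 0.023582 rad = 1.3511°

1.351°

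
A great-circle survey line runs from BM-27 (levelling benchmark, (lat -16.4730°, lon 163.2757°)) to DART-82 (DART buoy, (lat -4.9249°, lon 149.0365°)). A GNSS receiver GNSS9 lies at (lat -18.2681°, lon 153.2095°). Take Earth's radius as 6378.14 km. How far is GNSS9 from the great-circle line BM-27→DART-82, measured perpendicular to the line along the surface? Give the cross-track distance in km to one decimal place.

832.5 km

δ₁₃ = central angle BM-27→GNSS9 = 0.170550 rad  (haversine)
θ₁₃ = bearing BM-27→GNSS9 = 257.937°,  θ₁₂ = bearing BM-27→DART-82 = 308.007°
dₓₜ = R·arcsin(sin δ₁₃ · sin(θ₁₃ − θ₁₂)) = 6378.14·arcsin(0.16972·sin(-50.070°)) = -832.473 km
|dₓₜ| = 832.473 km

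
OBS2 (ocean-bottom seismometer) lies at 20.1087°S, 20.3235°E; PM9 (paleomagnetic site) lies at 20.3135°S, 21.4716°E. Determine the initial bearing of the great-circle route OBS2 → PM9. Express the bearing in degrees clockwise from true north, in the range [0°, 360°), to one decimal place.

101.0°

Δλ = 1.1481°
y = sin Δλ · cos φ₂ = 0.018791
x = cos φ₁ sin φ₂ − sin φ₁ cos φ₂ cos Δλ = -0.003639
θ = atan2(y, x) = 100.9607° → 100.9607° (mod 360°)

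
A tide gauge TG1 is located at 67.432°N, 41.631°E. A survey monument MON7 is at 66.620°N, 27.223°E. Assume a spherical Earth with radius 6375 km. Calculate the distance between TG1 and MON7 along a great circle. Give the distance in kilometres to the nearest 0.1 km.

Δφ = -0.8120°,  Δλ = -14.4080°
a = sin²(Δφ/2) + cos φ₁ cos φ₂ sin²(Δλ/2) = 0.002445
c = 2·arcsin(√a) = 0.098937 rad = 5.6687°
d = R·c = 6375 × 0.098937 = 630.7 km

630.7 km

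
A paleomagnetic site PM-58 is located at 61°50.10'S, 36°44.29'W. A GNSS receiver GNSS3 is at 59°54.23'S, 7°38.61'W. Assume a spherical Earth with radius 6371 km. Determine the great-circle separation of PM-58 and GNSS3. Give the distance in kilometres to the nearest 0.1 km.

1575.8 km

PM-58: φ = -61.83500°, λ = -36.73817°
GNSS3: φ = -59.90383°, λ = -7.64350°
Δφ = 1.9312°,  Δλ = 29.0947°
a = sin²(Δφ/2) + cos φ₁ cos φ₂ sin²(Δλ/2) = 0.015217
c = 2·arcsin(√a) = 0.247346 rad = 14.1719°
d = R·c = 6371 × 0.247346 = 1575.8 km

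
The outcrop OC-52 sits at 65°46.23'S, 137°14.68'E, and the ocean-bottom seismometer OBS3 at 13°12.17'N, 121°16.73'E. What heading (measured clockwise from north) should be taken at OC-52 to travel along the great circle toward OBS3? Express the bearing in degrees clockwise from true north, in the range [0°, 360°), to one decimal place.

344.2°

OC-52: φ = -65.77050°, λ = +137.24467°
OBS3: φ = +13.20283°, λ = +121.27883°
Δλ = -15.9658°
y = sin Δλ · cos φ₂ = -0.267793
x = cos φ₁ sin φ₂ − sin φ₁ cos φ₂ cos Δλ = 0.947292
θ = atan2(y, x) = -15.7853° → 344.2147° (mod 360°)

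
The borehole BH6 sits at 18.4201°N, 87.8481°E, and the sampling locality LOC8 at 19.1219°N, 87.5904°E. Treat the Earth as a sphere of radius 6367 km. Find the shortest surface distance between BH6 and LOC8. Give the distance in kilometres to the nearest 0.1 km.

82.6 km

Δφ = 0.7018°,  Δλ = -0.2577°
a = sin²(Δφ/2) + cos φ₁ cos φ₂ sin²(Δλ/2) = 0.000042
c = 2·arcsin(√a) = 0.012968 rad = 0.7430°
d = R·c = 6367 × 0.012968 = 82.6 km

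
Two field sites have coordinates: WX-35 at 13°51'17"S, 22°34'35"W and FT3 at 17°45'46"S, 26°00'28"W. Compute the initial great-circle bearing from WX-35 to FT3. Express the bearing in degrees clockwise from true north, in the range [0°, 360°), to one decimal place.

WX-35: φ = -13.85472°, λ = -22.57639°
FT3: φ = -17.76278°, λ = -26.00778°
Δλ = -3.4314°
y = sin Δλ · cos φ₂ = -0.057000
x = cos φ₁ sin φ₂ − sin φ₁ cos φ₂ cos Δλ = -0.068564
θ = atan2(y, x) = -140.2621° → 219.7379° (mod 360°)

219.7°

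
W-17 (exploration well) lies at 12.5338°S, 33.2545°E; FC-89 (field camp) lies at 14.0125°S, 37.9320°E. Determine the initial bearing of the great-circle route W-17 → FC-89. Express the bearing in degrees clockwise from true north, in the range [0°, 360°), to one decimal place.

Δλ = 4.6775°
y = sin Δλ · cos φ₂ = 0.079121
x = cos φ₁ sin φ₂ − sin φ₁ cos φ₂ cos Δλ = -0.026507
θ = atan2(y, x) = 108.5216° → 108.5216° (mod 360°)

108.5°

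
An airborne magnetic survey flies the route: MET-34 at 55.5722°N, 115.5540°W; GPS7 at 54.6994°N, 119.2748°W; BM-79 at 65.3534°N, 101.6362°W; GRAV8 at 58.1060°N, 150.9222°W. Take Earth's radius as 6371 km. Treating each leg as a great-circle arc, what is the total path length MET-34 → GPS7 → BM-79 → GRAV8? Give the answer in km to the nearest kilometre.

4422 km

MET-34→GPS7: c = 0.040120 rad, d = 255.60 km
GPS7→BM-79: c = 0.239603 rad, d = 1526.51 km
BM-79→GRAV8: c = 0.414302 rad, d = 2639.52 km
Total = 255.60 + 1526.51 + 2639.52 = 4421.63 km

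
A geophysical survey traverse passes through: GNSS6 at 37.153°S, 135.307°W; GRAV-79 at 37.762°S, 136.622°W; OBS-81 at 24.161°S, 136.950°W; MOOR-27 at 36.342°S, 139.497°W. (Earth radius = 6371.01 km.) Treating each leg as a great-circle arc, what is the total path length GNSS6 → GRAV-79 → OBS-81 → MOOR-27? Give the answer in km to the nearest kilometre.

GNSS6→GRAV-79: c = 0.021092 rad, d = 134.38 km
GRAV-79→OBS-81: c = 0.237432 rad, d = 1512.68 km
OBS-81→MOOR-27: c = 0.216012 rad, d = 1376.22 km
Total = 134.38 + 1512.68 + 1376.22 = 3023.28 km

3023 km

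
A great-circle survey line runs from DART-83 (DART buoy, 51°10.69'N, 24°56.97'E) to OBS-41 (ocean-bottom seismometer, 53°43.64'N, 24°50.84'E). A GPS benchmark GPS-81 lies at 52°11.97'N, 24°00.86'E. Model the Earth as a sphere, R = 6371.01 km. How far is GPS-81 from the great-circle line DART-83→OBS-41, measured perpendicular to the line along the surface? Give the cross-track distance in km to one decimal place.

61.0 km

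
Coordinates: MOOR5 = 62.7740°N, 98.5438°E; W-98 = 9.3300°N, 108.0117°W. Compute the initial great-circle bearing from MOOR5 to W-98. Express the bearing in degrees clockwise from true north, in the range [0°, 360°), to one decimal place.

27.2°

Δλ = 153.4445°
y = sin Δλ · cos φ₂ = 0.441150
x = cos φ₁ sin φ₂ − sin φ₁ cos φ₂ cos Δλ = 0.859047
θ = atan2(y, x) = 27.1821° → 27.1821° (mod 360°)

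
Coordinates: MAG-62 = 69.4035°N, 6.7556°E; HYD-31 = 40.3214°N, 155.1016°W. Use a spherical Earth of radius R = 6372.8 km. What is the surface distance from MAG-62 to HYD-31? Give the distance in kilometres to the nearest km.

Δφ = -29.0821°,  Δλ = -161.8572°
a = sin²(Δφ/2) + cos φ₁ cos φ₂ sin²(Δλ/2) = 0.324581
c = 2·arcsin(√a) = 1.212330 rad = 69.4614°
d = R·c = 6372.8 × 1.212330 = 7725.9 km

7726 km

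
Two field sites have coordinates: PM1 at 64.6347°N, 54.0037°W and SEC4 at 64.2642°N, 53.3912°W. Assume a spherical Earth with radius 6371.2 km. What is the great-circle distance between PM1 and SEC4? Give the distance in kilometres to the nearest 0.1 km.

50.6 km

Δφ = -0.3705°,  Δλ = 0.6125°
a = sin²(Δφ/2) + cos φ₁ cos φ₂ sin²(Δλ/2) = 0.000016
c = 2·arcsin(√a) = 0.007942 rad = 0.4550°
d = R·c = 6371.2 × 0.007942 = 50.6 km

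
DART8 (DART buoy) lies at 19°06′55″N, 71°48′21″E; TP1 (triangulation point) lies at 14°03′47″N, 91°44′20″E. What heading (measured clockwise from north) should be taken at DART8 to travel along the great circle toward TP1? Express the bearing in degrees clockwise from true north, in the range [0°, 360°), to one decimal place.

101.8°

DART8: φ = +19.11528°, λ = +71.80583°
TP1: φ = +14.06306°, λ = +91.73889°
Δλ = 19.9331°
y = sin Δλ · cos φ₂ = 0.330704
x = cos φ₁ sin φ₂ − sin φ₁ cos φ₂ cos Δλ = -0.069033
θ = atan2(y, x) = 101.7910° → 101.7910° (mod 360°)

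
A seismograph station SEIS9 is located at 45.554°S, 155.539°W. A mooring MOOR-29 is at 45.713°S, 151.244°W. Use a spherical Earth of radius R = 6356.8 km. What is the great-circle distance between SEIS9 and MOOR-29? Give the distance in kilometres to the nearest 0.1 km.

Δφ = -0.1590°,  Δλ = 4.2950°
a = sin²(Δφ/2) + cos φ₁ cos φ₂ sin²(Δλ/2) = 0.000688
c = 2·arcsin(√a) = 0.052484 rad = 3.0071°
d = R·c = 6356.8 × 0.052484 = 333.6 km

333.6 km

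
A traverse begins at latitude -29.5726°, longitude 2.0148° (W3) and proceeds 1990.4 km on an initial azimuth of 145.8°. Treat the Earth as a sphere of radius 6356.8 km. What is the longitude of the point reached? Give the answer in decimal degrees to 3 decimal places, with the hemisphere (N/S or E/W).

15.875°E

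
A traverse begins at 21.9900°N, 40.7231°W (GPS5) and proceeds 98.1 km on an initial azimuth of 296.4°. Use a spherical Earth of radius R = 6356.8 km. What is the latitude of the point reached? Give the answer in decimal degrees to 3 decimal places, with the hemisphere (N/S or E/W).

22.381°N

δ = d/R = 98.1/6356.8 = 0.015432 rad
φ₂ = arcsin(sin φ₁ cos δ + cos φ₁ sin δ cos θ)
   = arcsin(0.37444·0.99988 + 0.92725·0.01543·0.44464) = 22.38092°
λ₂ = λ₁ + atan2(sin θ sin δ cos φ₁, cos δ − sin φ₁ sin φ₂) = -41.57961°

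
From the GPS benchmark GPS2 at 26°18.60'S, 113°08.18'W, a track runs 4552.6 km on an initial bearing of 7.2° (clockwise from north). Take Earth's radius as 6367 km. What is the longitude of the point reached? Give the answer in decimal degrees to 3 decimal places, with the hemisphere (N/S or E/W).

108.270°W

GPS2: φ = -26.31000°, λ = -113.13633°
δ = d/R = 4552.6/6367 = 0.715031 rad
φ₂ = arcsin(sin φ₁ cos δ + cos φ₁ sin δ cos θ)
   = arcsin(-0.44323·0.75507 + 0.89641·0.65564·0.99211) = 14.38395°
λ₂ = λ₁ + atan2(sin θ sin δ cos φ₁, cos δ − sin φ₁ sin φ₂) = -108.26992°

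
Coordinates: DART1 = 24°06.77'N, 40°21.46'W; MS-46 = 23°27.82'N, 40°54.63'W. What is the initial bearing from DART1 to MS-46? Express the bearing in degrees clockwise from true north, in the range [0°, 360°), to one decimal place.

DART1: φ = +24.11283°, λ = -40.35767°
MS-46: φ = +23.46367°, λ = -40.91050°
Δλ = -0.5528°
y = sin Δλ · cos φ₂ = -0.008851
x = cos φ₁ sin φ₂ − sin φ₁ cos φ₂ cos Δλ = -0.011312
θ = atan2(y, x) = -141.9605° → 218.0395° (mod 360°)

218.0°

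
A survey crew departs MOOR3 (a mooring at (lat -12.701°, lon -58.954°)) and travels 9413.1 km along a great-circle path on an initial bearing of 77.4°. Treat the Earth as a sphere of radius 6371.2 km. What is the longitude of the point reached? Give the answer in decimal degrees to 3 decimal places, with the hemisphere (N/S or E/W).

δ = d/R = 9413.1/6371.2 = 1.477445 rad
φ₂ = arcsin(sin φ₁ cos δ + cos φ₁ sin δ cos θ)
   = arcsin(-0.21986·0.09322 + 0.97553·0.99565·0.21814) = 11.03358°
λ₂ = λ₁ + atan2(sin θ sin δ cos φ₁, cos δ − sin φ₁ sin φ₂) = 22.92296°

22.923°E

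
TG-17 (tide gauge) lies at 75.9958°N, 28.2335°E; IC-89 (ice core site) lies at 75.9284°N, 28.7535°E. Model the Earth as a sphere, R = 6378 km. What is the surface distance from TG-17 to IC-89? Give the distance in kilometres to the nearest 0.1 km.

15.9 km

Δφ = -0.0674°,  Δλ = 0.5200°
a = sin²(Δφ/2) + cos φ₁ cos φ₂ sin²(Δλ/2) = 0.000002
c = 2·arcsin(√a) = 0.002496 rad = 0.1430°
d = R·c = 6378 × 0.002496 = 15.9 km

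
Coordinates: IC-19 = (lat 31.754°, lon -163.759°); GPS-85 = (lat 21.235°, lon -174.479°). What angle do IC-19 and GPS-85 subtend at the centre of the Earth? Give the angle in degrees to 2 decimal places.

Δφ = -10.5190°,  Δλ = -10.7200°
a = sin²(Δφ/2) + cos φ₁ cos φ₂ sin²(Δλ/2) = 0.015319
c = 2·arcsin(√a) = 0.248175 rad = 14.2194°

14.22°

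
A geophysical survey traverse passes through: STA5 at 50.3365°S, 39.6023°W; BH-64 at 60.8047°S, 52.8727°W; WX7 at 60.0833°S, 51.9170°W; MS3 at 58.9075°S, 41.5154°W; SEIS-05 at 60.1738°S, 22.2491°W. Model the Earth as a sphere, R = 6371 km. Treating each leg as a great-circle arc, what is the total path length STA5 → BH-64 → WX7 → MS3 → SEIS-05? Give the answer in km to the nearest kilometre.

STA5→BH-64: c = 0.223885 rad, d = 1426.37 km
BH-64→WX7: c = 0.015040 rad, d = 95.82 km
WX7→MS3: c = 0.094303 rad, d = 600.80 km
MS3→SEIS-05: c = 0.171260 rad, d = 1091.10 km
Total = 1426.37 + 95.82 + 600.80 + 1091.10 = 3214.09 km

3214 km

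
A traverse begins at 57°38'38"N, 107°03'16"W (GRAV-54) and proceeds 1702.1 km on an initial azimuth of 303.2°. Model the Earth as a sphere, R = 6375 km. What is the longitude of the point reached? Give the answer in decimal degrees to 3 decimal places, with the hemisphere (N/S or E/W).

136.306°W

GRAV-54: φ = +57.64389°, λ = -107.05444°
δ = d/R = 1702.1/6375 = 0.266996 rad
φ₂ = arcsin(sin φ₁ cos δ + cos φ₁ sin δ cos θ)
   = arcsin(0.84474·0.96457 + 0.53518·0.26384·0.54756) = 63.14121°
λ₂ = λ₁ + atan2(sin θ sin δ cos φ₁, cos δ − sin φ₁ sin φ₂) = -136.30620°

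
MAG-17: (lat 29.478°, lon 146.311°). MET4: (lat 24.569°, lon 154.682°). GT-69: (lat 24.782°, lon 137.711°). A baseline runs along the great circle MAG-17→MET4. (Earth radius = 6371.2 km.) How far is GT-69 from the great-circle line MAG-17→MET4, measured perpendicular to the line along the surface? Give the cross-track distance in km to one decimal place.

δ₁₃ = central angle MAG-17→GT-69 = 0.156644 rad  (haversine)
θ₁₃ = bearing MAG-17→GT-69 = 240.489°,  θ₁₂ = bearing MAG-17→MET4 = 121.396°
dₓₜ = R·arcsin(sin δ₁₃ · sin(θ₁₃ − θ₁₂)) = 6371.2·arcsin(0.15600·sin(119.093°)) = 871.241 km
|dₓₜ| = 871.241 km

871.2 km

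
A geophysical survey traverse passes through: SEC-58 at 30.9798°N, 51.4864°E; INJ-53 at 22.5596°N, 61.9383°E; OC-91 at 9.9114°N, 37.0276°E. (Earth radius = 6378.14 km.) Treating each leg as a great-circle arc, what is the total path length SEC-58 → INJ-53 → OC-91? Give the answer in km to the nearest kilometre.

4402 km

SEC-58→INJ-53: c = 0.219145 rad, d = 1397.73 km
INJ-53→OC-91: c = 0.471034 rad, d = 3004.32 km
Total = 1397.73 + 3004.32 = 4402.06 km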